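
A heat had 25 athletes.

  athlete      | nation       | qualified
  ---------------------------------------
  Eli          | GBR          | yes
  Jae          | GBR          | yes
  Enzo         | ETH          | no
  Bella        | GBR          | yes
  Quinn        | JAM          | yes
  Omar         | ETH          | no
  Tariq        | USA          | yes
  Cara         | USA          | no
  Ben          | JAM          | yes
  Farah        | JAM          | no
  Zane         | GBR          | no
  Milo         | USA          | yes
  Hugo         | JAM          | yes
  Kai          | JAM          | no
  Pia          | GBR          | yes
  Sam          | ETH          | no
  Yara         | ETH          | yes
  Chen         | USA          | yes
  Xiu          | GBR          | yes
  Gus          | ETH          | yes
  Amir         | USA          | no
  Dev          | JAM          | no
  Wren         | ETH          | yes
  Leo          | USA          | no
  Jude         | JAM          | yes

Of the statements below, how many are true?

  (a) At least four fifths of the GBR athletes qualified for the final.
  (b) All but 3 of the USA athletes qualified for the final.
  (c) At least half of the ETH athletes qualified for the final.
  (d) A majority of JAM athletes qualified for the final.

(a) GBR: |A| = 6, |A ∩ B| = 5; needs |A ∩ B| / |A| ≥ 4/5 — true.
(b) USA: |A| = 6, |A ∩ B| = 3; needs |A ∖ B| = 3 — true.
(c) ETH: |A| = 6, |A ∩ B| = 3; needs |A ∩ B| ≥ |A ∖ B| — true.
(d) JAM: |A| = 7, |A ∩ B| = 4; needs |A ∩ B| > |A ∖ B| — true.

4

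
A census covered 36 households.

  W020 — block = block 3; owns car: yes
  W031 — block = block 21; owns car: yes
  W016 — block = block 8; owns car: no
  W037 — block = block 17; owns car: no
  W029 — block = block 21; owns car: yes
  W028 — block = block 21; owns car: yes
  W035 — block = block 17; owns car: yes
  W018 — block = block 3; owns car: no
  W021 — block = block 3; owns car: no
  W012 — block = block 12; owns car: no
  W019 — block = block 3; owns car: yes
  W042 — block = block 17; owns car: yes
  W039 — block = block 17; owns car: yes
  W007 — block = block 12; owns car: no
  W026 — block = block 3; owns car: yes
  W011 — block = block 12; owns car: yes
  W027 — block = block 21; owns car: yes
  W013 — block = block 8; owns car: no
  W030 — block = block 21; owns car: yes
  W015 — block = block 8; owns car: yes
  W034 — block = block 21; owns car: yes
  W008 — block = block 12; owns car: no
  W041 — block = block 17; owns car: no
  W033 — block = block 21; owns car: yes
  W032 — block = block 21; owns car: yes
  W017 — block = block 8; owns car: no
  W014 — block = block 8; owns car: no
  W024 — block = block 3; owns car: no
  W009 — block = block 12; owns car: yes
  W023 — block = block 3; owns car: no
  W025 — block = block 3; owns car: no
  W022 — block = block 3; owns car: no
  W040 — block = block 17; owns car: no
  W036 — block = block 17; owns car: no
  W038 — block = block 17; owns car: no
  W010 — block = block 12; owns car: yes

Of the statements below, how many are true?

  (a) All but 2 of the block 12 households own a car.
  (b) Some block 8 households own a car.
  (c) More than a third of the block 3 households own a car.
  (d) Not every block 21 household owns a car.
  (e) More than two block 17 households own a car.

(a) block 12: |A| = 6, |A ∩ B| = 3; needs |A ∖ B| = 2 — false.
(b) block 8: |A| = 5, |A ∩ B| = 1; needs A ∩ B ≠ ∅ (|A ∩ B| ≥ 1) — true.
(c) block 3: |A| = 9, |A ∩ B| = 3; needs |A ∩ B| / |A| > 1/3 — false.
(d) block 21: |A| = 8, |A ∩ B| = 8; needs A ⊄ B (|A ∖ B| ≥ 1) — false.
(e) block 17: |A| = 8, |A ∩ B| = 3; needs |A ∩ B| > 2 — true.

2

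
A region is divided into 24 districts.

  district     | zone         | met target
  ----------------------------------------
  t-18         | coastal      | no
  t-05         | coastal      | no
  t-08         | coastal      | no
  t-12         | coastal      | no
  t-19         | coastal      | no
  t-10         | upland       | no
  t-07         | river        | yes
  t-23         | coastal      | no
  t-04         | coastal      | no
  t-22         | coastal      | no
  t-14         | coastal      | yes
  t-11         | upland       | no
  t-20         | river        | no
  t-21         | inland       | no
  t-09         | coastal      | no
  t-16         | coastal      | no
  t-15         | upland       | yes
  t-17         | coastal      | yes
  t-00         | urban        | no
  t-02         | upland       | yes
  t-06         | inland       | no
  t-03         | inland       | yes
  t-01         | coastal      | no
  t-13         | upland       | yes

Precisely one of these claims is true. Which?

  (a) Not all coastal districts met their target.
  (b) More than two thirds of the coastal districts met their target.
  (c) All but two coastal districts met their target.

|A| = 13, |A ∩ B| = 2, |A ∖ B| = 11.
(a) requires A ⊄ B (|A ∖ B| ≥ 1): true.
(b) requires |A ∩ B| / |A| > 2/3: false.
(c) requires |A ∖ B| = 2: false.

(a)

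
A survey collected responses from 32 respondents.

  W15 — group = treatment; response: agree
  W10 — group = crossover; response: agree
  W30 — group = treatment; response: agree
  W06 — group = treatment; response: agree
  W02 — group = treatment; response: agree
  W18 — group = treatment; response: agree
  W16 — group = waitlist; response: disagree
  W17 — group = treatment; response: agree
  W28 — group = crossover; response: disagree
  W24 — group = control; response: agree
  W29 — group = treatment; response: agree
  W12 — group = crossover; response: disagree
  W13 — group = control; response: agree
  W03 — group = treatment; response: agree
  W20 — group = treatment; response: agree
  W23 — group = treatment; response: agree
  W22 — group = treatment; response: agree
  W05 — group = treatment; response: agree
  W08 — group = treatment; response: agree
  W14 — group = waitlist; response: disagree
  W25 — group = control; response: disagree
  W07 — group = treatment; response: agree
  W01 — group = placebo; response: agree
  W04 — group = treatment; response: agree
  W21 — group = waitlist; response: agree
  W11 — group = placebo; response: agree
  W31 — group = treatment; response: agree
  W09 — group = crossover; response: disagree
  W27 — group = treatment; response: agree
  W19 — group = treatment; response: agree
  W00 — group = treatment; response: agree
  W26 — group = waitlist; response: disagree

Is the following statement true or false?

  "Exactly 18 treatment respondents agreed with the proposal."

The determiner here denotes the relation: |A ∩ B| = 18.
|A| = 19, |A ∩ B| = 19, |A ∖ B| = 0.
|A ∩ B| = 19, so the statement is false.

False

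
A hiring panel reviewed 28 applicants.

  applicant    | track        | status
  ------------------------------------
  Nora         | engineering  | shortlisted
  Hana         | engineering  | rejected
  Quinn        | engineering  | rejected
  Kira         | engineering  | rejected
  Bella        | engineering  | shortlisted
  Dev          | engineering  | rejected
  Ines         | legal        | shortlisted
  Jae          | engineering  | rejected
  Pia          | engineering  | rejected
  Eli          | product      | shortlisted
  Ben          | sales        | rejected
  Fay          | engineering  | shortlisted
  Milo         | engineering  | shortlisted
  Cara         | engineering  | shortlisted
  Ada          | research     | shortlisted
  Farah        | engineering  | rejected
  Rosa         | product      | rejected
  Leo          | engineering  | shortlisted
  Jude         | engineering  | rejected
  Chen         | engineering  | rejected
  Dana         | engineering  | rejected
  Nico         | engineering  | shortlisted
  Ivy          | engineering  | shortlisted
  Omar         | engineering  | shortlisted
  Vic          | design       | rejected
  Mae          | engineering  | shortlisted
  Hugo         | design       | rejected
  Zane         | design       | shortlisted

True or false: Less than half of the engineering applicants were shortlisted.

'Less than half of the engineering applicants were shortlisted' holds iff |A ∩ B| < |A ∖ B|.
|A| = 20, |A ∩ B| = 10, |A ∖ B| = 10.
10 = 10, so the statement is false.

False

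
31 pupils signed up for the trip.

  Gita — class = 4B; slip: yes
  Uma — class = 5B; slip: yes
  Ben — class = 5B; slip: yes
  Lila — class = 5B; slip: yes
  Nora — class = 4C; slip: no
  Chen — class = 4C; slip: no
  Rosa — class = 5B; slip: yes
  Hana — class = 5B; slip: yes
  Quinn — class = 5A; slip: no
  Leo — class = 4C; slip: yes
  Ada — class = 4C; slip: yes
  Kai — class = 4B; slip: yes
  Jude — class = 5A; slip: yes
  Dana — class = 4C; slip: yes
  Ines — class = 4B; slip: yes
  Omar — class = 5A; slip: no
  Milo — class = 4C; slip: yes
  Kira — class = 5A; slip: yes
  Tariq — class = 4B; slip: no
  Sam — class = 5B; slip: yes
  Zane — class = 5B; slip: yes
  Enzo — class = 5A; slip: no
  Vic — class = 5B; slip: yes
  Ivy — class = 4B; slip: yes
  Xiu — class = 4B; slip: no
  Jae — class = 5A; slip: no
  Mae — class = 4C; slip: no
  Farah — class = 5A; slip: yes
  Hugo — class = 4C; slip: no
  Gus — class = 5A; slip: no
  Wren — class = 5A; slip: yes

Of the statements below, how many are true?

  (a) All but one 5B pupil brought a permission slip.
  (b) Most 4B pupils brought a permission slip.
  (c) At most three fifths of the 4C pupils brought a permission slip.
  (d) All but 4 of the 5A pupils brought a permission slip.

2

(a) 5B: |A| = 8, |A ∩ B| = 8; needs |A ∖ B| = 1 — false.
(b) 4B: |A| = 6, |A ∩ B| = 4; needs |A ∩ B| > |A ∖ B| — true.
(c) 4C: |A| = 8, |A ∩ B| = 4; needs |A ∩ B| / |A| ≤ 3/5 — true.
(d) 5A: |A| = 9, |A ∩ B| = 4; needs |A ∖ B| = 4 — false.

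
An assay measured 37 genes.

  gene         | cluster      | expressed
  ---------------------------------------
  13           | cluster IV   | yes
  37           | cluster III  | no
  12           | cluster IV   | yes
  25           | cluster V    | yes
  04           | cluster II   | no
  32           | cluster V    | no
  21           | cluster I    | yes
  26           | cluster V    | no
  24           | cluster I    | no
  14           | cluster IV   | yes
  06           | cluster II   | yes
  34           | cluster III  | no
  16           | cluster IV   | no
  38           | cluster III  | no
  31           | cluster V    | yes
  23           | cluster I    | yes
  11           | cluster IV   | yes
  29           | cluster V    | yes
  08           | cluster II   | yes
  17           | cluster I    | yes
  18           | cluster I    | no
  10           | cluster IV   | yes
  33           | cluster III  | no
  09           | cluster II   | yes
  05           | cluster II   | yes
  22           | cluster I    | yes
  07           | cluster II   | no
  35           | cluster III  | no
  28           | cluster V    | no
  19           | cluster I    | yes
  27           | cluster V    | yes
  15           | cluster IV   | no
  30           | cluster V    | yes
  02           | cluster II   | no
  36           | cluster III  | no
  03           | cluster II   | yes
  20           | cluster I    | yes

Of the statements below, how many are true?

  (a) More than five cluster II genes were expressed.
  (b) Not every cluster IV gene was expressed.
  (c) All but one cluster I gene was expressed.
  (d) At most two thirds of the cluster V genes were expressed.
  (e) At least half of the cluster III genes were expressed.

2

(a) cluster II: |A| = 8, |A ∩ B| = 5; needs |A ∩ B| > 5 — false.
(b) cluster IV: |A| = 7, |A ∩ B| = 5; needs A ⊄ B (|A ∖ B| ≥ 1) — true.
(c) cluster I: |A| = 8, |A ∩ B| = 6; needs |A ∖ B| = 1 — false.
(d) cluster V: |A| = 8, |A ∩ B| = 5; needs |A ∩ B| / |A| ≤ 2/3 — true.
(e) cluster III: |A| = 6, |A ∩ B| = 0; needs |A ∩ B| ≥ |A ∖ B| — false.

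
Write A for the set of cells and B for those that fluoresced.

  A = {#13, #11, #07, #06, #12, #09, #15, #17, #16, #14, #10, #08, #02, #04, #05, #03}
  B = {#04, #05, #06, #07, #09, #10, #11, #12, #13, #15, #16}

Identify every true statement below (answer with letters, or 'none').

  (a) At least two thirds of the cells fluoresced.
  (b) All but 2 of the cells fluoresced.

(a)

|A| = 16, |A ∩ B| = 11, |A ∖ B| = 5.
(a) |A ∩ B| / |A| ≥ 2/3: holds.
(b) |A ∖ B| = 2: fails.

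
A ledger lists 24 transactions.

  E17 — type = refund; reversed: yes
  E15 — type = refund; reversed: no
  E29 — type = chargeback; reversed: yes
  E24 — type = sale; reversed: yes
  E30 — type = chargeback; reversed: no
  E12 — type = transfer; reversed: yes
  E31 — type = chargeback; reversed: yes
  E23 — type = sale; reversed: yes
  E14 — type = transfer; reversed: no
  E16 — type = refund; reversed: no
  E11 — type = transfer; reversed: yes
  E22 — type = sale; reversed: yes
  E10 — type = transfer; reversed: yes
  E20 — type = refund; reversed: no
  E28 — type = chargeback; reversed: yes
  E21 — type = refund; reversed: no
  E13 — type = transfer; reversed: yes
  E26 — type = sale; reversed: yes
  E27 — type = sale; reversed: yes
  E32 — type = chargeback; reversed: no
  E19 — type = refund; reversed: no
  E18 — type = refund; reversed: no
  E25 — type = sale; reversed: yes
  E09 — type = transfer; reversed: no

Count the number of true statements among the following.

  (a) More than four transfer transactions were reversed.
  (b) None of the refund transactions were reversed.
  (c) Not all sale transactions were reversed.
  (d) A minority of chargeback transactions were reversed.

0

(a) transfer: |A| = 6, |A ∩ B| = 4; needs |A ∩ B| > 4 — false.
(b) refund: |A| = 7, |A ∩ B| = 1; needs A ∩ B = ∅ (|A ∩ B| = 0) — false.
(c) sale: |A| = 6, |A ∩ B| = 6; needs A ⊄ B (|A ∖ B| ≥ 1) — false.
(d) chargeback: |A| = 5, |A ∩ B| = 3; needs |A ∩ B| < |A ∖ B| — false.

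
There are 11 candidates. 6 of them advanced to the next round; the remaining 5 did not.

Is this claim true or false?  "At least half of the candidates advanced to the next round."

'At least half of the candidates advanced to the next round' holds iff |A ∩ B| ≥ |A ∖ B|.
|A| = 11, |A ∩ B| = 6, |A ∖ B| = 5.
6 > 5, so the statement is true.

True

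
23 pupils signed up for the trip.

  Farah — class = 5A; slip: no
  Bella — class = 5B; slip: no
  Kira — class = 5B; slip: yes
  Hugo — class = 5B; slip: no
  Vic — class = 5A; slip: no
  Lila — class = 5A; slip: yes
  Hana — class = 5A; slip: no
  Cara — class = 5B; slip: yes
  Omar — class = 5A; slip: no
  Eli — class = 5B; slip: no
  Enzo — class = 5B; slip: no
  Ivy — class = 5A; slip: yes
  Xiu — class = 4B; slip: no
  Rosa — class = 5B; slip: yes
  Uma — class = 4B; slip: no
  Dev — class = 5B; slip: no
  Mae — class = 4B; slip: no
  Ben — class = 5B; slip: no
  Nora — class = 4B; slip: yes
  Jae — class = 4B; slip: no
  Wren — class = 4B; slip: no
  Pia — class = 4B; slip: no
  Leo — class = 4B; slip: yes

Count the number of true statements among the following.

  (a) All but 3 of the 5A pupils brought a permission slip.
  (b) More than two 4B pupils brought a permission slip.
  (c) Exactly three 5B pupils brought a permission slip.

(a) 5A: |A| = 6, |A ∩ B| = 2; needs |A ∖ B| = 3 — false.
(b) 4B: |A| = 8, |A ∩ B| = 2; needs |A ∩ B| > 2 — false.
(c) 5B: |A| = 9, |A ∩ B| = 3; needs |A ∩ B| = 3 — true.

1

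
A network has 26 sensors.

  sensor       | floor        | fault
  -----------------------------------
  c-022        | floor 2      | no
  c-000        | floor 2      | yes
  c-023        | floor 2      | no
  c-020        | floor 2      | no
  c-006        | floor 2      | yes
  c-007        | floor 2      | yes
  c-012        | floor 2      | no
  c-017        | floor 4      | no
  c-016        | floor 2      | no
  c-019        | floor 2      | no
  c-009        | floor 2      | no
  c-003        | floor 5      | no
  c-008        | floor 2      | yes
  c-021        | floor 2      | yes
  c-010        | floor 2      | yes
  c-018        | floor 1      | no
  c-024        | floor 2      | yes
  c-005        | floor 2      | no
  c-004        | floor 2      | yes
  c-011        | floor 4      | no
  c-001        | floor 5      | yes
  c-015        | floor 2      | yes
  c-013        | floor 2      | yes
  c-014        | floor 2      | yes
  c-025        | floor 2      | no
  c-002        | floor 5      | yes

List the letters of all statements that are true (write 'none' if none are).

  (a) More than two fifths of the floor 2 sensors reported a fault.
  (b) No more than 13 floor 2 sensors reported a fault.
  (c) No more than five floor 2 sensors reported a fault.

(a), (b)

|A| = 20, |A ∩ B| = 11, |A ∖ B| = 9.
(a) |A ∩ B| / |A| > 2/5: holds.
(b) |A ∩ B| ≤ 13: holds.
(c) |A ∩ B| ≤ 5: fails.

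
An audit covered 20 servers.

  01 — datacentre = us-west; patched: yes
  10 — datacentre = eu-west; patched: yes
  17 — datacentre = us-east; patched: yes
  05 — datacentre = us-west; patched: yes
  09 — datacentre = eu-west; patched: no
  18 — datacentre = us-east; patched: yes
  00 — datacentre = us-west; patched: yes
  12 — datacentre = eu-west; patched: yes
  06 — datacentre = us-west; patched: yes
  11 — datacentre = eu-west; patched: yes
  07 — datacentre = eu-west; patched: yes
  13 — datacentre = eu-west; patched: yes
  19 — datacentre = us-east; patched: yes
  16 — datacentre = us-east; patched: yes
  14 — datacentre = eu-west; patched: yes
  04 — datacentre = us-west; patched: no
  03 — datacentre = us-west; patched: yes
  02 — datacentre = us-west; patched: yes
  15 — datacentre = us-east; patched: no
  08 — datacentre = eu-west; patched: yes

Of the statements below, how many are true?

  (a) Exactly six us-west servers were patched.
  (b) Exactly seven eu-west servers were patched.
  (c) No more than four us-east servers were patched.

3

(a) us-west: |A| = 7, |A ∩ B| = 6; needs |A ∩ B| = 6 — true.
(b) eu-west: |A| = 8, |A ∩ B| = 7; needs |A ∩ B| = 7 — true.
(c) us-east: |A| = 5, |A ∩ B| = 4; needs |A ∩ B| ≤ 4 — true.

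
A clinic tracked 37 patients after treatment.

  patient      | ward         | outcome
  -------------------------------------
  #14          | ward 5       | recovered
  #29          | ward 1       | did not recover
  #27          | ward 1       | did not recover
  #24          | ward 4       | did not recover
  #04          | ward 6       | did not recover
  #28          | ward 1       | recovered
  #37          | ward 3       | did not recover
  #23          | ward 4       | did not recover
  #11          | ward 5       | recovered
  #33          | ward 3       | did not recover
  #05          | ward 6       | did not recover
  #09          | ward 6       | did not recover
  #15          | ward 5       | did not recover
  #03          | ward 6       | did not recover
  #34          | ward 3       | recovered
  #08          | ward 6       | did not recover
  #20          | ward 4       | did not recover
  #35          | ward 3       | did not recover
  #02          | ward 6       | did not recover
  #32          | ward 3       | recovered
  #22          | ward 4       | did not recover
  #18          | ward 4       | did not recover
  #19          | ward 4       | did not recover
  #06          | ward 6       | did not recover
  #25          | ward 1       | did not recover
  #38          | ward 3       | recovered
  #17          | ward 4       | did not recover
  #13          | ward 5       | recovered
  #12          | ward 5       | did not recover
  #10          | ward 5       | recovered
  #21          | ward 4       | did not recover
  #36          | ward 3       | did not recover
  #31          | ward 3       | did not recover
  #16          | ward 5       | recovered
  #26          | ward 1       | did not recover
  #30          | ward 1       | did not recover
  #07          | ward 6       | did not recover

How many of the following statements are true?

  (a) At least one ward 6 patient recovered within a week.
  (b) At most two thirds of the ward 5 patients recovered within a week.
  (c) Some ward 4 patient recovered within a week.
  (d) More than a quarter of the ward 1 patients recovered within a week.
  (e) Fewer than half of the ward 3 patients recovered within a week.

1

(a) ward 6: |A| = 8, |A ∩ B| = 0; needs A ∩ B ≠ ∅ (|A ∩ B| ≥ 1) — false.
(b) ward 5: |A| = 7, |A ∩ B| = 5; needs |A ∩ B| / |A| ≤ 2/3 — false.
(c) ward 4: |A| = 8, |A ∩ B| = 0; needs A ∩ B ≠ ∅ (|A ∩ B| ≥ 1) — false.
(d) ward 1: |A| = 6, |A ∩ B| = 1; needs |A ∩ B| / |A| > 1/4 — false.
(e) ward 3: |A| = 8, |A ∩ B| = 3; needs |A ∩ B| < |A ∖ B| — true.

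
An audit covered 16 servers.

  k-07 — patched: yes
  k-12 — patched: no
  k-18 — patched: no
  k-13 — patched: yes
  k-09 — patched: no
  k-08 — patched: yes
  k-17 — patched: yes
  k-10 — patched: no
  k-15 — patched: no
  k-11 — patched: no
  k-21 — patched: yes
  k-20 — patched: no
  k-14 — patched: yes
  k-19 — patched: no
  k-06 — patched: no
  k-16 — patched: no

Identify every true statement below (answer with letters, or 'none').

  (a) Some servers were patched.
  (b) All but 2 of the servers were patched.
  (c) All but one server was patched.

|A| = 16, |A ∩ B| = 6, |A ∖ B| = 10.
(a) A ∩ B ≠ ∅ (|A ∩ B| ≥ 1): holds.
(b) |A ∖ B| = 2: fails.
(c) |A ∖ B| = 1: fails.

(a)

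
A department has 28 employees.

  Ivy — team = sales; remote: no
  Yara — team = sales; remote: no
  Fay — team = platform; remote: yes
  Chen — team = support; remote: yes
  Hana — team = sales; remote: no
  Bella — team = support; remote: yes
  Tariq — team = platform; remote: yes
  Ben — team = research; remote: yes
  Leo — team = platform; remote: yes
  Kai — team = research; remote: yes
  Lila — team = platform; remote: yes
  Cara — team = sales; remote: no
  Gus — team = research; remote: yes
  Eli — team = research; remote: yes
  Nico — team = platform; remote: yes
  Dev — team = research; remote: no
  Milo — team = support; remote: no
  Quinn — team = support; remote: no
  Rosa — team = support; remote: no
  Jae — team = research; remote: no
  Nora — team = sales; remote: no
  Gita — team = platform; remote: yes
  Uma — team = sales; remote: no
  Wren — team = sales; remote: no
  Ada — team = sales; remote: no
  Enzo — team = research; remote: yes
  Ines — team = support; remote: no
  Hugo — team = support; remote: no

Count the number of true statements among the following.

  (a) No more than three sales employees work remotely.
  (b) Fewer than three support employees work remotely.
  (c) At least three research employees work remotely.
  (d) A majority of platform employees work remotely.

4

(a) sales: |A| = 8, |A ∩ B| = 0; needs |A ∩ B| ≤ 3 — true.
(b) support: |A| = 7, |A ∩ B| = 2; needs |A ∩ B| < 3 — true.
(c) research: |A| = 7, |A ∩ B| = 5; needs |A ∩ B| ≥ 3 — true.
(d) platform: |A| = 6, |A ∩ B| = 6; needs |A ∩ B| > |A ∖ B| — true.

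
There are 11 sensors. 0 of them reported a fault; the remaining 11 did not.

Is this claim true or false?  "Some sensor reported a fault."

False

'Some sensor reported a fault' holds iff A ∩ B ≠ ∅ (|A ∩ B| ≥ 1).
|A| = 11, |A ∩ B| = 0, |A ∖ B| = 11.
So the statement is false.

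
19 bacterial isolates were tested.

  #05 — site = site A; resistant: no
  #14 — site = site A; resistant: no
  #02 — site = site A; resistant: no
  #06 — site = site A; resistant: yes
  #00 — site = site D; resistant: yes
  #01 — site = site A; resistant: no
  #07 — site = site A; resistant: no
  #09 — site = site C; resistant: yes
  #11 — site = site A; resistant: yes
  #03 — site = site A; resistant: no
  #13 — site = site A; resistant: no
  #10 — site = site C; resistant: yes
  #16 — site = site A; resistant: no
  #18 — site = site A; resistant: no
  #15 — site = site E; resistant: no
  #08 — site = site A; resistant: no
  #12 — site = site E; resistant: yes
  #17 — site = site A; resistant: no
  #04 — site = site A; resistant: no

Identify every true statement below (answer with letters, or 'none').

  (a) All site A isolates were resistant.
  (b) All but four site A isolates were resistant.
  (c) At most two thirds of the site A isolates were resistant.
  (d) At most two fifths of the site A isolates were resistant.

(c), (d)

|A| = 14, |A ∩ B| = 2, |A ∖ B| = 12.
(a) A ⊆ B, i.e. every element of A is in B (|A ∖ B| = 0): fails.
(b) |A ∖ B| = 4: fails.
(c) |A ∩ B| / |A| ≤ 2/3: holds.
(d) |A ∩ B| / |A| ≤ 2/5: holds.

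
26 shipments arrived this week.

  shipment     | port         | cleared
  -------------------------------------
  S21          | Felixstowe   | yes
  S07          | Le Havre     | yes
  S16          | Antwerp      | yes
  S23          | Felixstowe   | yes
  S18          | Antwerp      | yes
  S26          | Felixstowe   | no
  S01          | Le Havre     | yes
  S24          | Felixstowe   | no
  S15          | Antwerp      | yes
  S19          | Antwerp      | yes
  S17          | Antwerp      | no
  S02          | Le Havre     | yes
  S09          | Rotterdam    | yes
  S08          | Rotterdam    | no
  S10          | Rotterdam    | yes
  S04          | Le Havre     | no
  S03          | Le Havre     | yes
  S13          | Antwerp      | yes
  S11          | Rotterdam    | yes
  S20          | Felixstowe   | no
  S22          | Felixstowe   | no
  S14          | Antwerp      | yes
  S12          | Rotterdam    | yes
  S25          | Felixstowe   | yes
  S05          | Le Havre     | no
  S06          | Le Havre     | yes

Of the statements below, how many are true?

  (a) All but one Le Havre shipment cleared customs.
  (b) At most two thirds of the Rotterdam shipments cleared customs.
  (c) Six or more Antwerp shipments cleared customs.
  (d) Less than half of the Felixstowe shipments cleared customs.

(a) Le Havre: |A| = 7, |A ∩ B| = 5; needs |A ∖ B| = 1 — false.
(b) Rotterdam: |A| = 5, |A ∩ B| = 4; needs |A ∩ B| / |A| ≤ 2/3 — false.
(c) Antwerp: |A| = 7, |A ∩ B| = 6; needs |A ∩ B| ≥ 6 — true.
(d) Felixstowe: |A| = 7, |A ∩ B| = 3; needs |A ∩ B| < |A ∖ B| — true.

2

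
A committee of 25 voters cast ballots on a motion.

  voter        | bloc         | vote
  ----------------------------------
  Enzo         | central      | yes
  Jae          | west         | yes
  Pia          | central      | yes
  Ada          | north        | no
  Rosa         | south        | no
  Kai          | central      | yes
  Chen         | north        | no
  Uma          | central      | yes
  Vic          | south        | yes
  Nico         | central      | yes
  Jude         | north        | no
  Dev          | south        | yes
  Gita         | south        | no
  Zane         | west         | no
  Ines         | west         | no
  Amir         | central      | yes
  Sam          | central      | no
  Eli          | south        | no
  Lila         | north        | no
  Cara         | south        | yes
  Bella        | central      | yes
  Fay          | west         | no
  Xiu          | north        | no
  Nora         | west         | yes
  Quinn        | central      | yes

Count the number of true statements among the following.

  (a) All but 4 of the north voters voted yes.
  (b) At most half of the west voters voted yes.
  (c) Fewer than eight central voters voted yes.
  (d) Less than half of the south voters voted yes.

1

(a) north: |A| = 5, |A ∩ B| = 0; needs |A ∖ B| = 4 — false.
(b) west: |A| = 5, |A ∩ B| = 2; needs |A ∩ B| ≤ |A ∖ B| — true.
(c) central: |A| = 9, |A ∩ B| = 8; needs |A ∩ B| < 8 — false.
(d) south: |A| = 6, |A ∩ B| = 3; needs |A ∩ B| < |A ∖ B| — false.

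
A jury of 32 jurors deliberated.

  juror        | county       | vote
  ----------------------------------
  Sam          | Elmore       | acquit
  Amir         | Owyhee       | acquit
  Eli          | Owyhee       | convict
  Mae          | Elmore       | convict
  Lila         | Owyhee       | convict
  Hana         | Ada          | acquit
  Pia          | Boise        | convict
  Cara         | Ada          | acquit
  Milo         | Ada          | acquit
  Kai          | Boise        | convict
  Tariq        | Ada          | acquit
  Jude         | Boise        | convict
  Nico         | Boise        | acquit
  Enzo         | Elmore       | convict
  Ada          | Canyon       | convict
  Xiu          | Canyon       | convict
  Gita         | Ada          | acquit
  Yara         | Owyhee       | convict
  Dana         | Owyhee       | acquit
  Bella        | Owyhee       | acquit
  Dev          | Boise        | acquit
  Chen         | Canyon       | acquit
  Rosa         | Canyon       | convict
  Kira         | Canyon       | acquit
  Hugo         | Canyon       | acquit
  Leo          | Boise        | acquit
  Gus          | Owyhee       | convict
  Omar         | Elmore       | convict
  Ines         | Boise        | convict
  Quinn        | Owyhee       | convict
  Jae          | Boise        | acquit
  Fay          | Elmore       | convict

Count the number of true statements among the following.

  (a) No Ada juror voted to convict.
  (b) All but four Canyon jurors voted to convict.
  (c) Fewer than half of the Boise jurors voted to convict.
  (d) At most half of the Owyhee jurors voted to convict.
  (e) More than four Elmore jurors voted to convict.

(a) Ada: |A| = 5, |A ∩ B| = 0; needs A ∩ B = ∅ (|A ∩ B| = 0) — true.
(b) Canyon: |A| = 6, |A ∩ B| = 3; needs |A ∖ B| = 4 — false.
(c) Boise: |A| = 8, |A ∩ B| = 4; needs |A ∩ B| < |A ∖ B| — false.
(d) Owyhee: |A| = 8, |A ∩ B| = 5; needs |A ∩ B| ≤ |A ∖ B| — false.
(e) Elmore: |A| = 5, |A ∩ B| = 4; needs |A ∩ B| > 4 — false.

1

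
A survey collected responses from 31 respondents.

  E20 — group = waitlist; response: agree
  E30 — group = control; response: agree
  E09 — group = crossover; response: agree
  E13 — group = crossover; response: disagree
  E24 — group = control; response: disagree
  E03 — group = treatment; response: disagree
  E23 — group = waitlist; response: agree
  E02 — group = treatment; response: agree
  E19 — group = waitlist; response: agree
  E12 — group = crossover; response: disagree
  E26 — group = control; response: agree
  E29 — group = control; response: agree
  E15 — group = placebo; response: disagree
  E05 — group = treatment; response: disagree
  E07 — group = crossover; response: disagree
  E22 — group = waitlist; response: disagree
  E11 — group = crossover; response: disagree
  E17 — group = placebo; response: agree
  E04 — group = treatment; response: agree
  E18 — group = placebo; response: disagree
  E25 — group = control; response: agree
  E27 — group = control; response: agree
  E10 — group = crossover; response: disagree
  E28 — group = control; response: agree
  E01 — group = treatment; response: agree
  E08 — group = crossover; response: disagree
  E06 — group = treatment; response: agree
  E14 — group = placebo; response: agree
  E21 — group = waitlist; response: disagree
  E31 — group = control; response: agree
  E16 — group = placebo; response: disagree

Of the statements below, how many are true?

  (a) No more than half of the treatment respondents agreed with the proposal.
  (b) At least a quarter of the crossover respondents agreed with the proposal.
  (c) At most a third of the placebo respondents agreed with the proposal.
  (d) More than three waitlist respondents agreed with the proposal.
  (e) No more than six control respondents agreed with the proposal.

(a) treatment: |A| = 6, |A ∩ B| = 4; needs |A ∩ B| ≤ |A ∖ B| — false.
(b) crossover: |A| = 7, |A ∩ B| = 1; needs |A ∩ B| / |A| ≥ 1/4 — false.
(c) placebo: |A| = 5, |A ∩ B| = 2; needs |A ∩ B| / |A| ≤ 1/3 — false.
(d) waitlist: |A| = 5, |A ∩ B| = 3; needs |A ∩ B| > 3 — false.
(e) control: |A| = 8, |A ∩ B| = 7; needs |A ∩ B| ≤ 6 — false.

0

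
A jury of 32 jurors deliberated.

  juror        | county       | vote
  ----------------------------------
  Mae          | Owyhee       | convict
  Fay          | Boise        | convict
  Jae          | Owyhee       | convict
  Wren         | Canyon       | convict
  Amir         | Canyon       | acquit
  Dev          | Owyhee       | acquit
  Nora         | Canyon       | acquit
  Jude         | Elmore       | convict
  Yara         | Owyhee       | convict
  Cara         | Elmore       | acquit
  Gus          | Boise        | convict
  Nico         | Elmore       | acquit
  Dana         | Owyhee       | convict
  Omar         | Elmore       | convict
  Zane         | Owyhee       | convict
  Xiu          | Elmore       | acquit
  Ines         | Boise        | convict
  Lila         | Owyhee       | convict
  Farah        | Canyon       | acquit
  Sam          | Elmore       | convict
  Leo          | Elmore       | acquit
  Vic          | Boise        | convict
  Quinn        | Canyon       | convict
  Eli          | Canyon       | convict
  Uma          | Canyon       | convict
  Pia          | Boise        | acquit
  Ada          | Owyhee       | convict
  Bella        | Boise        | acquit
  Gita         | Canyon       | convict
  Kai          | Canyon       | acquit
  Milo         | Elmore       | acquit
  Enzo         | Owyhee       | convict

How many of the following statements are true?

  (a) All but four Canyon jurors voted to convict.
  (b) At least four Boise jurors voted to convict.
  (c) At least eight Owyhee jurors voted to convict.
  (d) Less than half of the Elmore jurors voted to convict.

4

(a) Canyon: |A| = 9, |A ∩ B| = 5; needs |A ∖ B| = 4 — true.
(b) Boise: |A| = 6, |A ∩ B| = 4; needs |A ∩ B| ≥ 4 — true.
(c) Owyhee: |A| = 9, |A ∩ B| = 8; needs |A ∩ B| ≥ 8 — true.
(d) Elmore: |A| = 8, |A ∩ B| = 3; needs |A ∩ B| < |A ∖ B| — true.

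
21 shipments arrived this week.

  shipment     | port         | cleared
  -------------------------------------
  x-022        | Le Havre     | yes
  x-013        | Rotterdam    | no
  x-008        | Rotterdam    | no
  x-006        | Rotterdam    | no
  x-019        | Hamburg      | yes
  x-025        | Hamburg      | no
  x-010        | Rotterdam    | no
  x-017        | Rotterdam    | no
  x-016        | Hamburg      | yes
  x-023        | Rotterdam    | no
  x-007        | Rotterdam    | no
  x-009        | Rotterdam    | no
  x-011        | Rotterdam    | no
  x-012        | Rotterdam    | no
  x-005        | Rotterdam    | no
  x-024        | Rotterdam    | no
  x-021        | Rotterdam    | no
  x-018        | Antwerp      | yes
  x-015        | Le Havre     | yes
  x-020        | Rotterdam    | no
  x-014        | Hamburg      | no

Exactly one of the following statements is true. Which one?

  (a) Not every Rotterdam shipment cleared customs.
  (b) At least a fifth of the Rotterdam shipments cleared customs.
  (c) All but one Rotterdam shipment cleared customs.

|A| = 14, |A ∩ B| = 0, |A ∖ B| = 14.
(a) requires A ⊄ B (|A ∖ B| ≥ 1): true.
(b) requires |A ∩ B| / |A| ≥ 1/5: false.
(c) requires |A ∖ B| = 1: false.

(a)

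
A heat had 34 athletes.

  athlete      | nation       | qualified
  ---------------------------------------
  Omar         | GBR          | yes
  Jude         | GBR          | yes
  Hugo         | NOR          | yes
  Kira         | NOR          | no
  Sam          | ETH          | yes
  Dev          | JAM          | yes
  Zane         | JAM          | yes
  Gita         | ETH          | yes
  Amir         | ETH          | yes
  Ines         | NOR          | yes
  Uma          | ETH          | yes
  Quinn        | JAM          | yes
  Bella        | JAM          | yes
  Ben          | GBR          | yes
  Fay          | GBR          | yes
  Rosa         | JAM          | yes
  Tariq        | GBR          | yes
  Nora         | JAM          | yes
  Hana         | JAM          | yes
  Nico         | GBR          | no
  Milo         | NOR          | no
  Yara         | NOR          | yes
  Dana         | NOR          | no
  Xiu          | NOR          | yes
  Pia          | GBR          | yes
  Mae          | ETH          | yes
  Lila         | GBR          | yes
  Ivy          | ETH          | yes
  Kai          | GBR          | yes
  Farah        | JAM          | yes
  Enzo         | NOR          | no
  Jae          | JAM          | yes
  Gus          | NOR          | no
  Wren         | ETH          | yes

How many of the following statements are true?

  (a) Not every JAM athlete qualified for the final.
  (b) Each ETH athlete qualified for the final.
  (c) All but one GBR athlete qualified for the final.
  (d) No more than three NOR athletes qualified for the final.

(a) JAM: |A| = 9, |A ∩ B| = 9; needs A ⊄ B (|A ∖ B| ≥ 1) — false.
(b) ETH: |A| = 7, |A ∩ B| = 7; needs A ⊆ B, i.e. every element of A is in B (|A ∖ B| = 0) — true.
(c) GBR: |A| = 9, |A ∩ B| = 8; needs |A ∖ B| = 1 — true.
(d) NOR: |A| = 9, |A ∩ B| = 4; needs |A ∩ B| ≤ 3 — false.

2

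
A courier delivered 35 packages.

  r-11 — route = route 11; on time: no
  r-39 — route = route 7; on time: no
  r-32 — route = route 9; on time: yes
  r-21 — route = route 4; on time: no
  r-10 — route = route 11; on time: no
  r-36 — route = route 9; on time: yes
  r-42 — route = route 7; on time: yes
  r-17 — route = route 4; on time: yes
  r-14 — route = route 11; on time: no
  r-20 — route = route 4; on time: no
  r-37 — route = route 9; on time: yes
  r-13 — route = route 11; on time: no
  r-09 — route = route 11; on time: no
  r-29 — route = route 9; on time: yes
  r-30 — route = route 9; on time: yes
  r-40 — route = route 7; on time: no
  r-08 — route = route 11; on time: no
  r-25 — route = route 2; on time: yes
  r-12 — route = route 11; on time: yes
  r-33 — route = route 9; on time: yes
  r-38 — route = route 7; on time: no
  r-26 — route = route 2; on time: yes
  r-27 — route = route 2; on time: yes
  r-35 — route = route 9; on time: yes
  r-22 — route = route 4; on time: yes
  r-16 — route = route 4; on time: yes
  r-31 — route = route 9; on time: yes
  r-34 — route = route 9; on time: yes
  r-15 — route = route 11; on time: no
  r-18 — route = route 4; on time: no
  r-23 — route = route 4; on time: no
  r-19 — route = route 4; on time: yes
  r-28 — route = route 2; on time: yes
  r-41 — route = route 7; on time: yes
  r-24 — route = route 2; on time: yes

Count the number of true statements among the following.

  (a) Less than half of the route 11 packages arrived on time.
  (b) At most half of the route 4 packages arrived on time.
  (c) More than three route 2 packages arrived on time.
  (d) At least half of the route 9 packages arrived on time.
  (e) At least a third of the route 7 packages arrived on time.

5

(a) route 11: |A| = 8, |A ∩ B| = 1; needs |A ∩ B| < |A ∖ B| — true.
(b) route 4: |A| = 8, |A ∩ B| = 4; needs |A ∩ B| ≤ |A ∖ B| — true.
(c) route 2: |A| = 5, |A ∩ B| = 5; needs |A ∩ B| > 3 — true.
(d) route 9: |A| = 9, |A ∩ B| = 9; needs |A ∩ B| ≥ |A ∖ B| — true.
(e) route 7: |A| = 5, |A ∩ B| = 2; needs |A ∩ B| / |A| ≥ 1/3 — true.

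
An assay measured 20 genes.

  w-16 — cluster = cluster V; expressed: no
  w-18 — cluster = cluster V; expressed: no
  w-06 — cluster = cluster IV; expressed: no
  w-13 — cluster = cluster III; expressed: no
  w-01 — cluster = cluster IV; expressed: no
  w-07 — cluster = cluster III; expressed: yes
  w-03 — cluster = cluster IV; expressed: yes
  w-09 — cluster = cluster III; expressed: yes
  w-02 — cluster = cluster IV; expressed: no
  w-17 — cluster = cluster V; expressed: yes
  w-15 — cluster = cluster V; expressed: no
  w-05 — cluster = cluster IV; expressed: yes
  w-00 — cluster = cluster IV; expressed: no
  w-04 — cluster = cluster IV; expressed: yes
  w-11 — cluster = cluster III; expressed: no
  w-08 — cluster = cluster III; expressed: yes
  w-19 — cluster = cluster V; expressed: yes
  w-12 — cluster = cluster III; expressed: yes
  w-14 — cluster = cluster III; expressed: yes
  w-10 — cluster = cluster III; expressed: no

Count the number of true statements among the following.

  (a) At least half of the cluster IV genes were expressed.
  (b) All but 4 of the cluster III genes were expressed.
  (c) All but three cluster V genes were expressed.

(a) cluster IV: |A| = 7, |A ∩ B| = 3; needs |A ∩ B| ≥ |A ∖ B| — false.
(b) cluster III: |A| = 8, |A ∩ B| = 5; needs |A ∖ B| = 4 — false.
(c) cluster V: |A| = 5, |A ∩ B| = 2; needs |A ∖ B| = 3 — true.

1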